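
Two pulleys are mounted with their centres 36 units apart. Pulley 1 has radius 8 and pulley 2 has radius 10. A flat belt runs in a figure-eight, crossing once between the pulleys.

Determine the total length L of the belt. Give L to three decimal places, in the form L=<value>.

crossed belt: β = asin((r1+r2)/C) = asin(18/36) = 30.0000°
wrap1 = wrap2 = π + 2β = 240.0000°
tangent length = C·cosβ = 31.1769
L = (r1+r2)·wrap + 2·C·cosβ = 18·4.1888 + 2·31.1769 = 137.7521

L=137.752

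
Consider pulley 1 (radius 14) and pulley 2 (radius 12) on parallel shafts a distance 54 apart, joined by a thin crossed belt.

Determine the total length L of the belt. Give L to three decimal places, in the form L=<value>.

L=202.461

crossed belt: β = asin((r1+r2)/C) = asin(26/54) = 28.7822°
wrap1 = wrap2 = π + 2β = 237.5644°
tangent length = C·cosβ = 47.3286
L = (r1+r2)·wrap + 2·C·cosβ = 26·4.1463 + 2·47.3286 = 202.4606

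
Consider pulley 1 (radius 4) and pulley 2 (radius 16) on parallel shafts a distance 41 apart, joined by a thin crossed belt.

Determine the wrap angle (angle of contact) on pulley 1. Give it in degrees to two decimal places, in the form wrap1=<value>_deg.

crossed belt: β = asin((r1+r2)/C) = asin(20/41) = 29.1964°
wrap1 = wrap2 = π + 2β = 238.3928°

wrap1=238.39_deg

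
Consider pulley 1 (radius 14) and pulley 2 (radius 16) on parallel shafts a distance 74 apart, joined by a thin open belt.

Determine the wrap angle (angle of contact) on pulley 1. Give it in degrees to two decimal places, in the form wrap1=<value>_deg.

wrap1=176.90_deg

open belt: β = asin((r2−r1)/C) = asin(2/74) = 1.5487°
wrap1 = π − 2β = 176.9026°
wrap2 = π + 2β = 183.0974°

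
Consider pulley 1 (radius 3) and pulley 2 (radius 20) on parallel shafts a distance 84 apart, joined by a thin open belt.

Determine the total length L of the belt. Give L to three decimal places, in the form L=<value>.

L=243.709

open belt: β = asin((r2−r1)/C) = asin(17/84) = 11.6762°
wrap1 = π − 2β = 156.6475°
wrap2 = π + 2β = 203.3525°
tangent length = C·cosβ = 82.2618
L = r1·wrap1 + r2·wrap2 + 2·C·cosβ = 3·2.7340 + 20·3.5492 + 2·82.2618 = 243.7090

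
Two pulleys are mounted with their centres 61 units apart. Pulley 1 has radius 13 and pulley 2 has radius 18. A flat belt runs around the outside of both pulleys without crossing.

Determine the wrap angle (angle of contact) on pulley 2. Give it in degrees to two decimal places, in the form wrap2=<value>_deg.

open belt: β = asin((r2−r1)/C) = asin(5/61) = 4.7017°
wrap1 = π − 2β = 170.5967°
wrap2 = π + 2β = 189.4033°

wrap2=189.40_deg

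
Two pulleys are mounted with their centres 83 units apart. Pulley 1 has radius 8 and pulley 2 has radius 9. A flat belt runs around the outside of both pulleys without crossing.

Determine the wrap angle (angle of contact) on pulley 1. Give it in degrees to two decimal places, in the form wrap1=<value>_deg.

open belt: β = asin((r2−r1)/C) = asin(1/83) = 0.6903°
wrap1 = π − 2β = 178.6193°
wrap2 = π + 2β = 181.3807°

wrap1=178.62_deg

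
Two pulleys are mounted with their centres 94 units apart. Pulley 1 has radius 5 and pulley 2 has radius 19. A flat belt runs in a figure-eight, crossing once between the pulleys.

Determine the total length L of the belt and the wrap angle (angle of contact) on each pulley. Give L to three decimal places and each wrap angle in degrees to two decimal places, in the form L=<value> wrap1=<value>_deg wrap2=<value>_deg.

L=269.560 wrap1=209.58_deg wrap2=209.58_deg

crossed belt: β = asin((r1+r2)/C) = asin(24/94) = 14.7925°
wrap1 = wrap2 = π + 2β = 209.5850°
tangent length = C·cosβ = 90.8845
L = (r1+r2)·wrap + 2·C·cosβ = 24·3.6579 + 2·90.8845 = 269.5598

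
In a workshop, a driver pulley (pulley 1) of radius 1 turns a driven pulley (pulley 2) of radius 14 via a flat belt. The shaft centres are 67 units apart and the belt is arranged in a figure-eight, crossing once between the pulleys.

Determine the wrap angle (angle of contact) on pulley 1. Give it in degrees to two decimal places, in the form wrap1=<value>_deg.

wrap1=205.87_deg

crossed belt: β = asin((r1+r2)/C) = asin(15/67) = 12.9371°
wrap1 = wrap2 = π + 2β = 205.8741°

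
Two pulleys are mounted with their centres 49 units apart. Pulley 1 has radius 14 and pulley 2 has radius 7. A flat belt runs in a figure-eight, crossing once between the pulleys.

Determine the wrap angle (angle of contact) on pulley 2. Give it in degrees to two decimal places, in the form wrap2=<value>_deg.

crossed belt: β = asin((r1+r2)/C) = asin(21/49) = 25.3769°
wrap1 = wrap2 = π + 2β = 230.7539°

wrap2=230.75_deg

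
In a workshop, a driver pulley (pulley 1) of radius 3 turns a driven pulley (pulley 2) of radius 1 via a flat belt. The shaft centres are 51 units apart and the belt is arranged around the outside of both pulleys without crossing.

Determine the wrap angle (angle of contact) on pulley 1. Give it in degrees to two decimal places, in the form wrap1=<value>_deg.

wrap1=184.49_deg

open belt: β = asin((r2−r1)/C) = asin(-2/51) = -2.2475°
wrap1 = π − 2β = 184.4949°
wrap2 = π + 2β = 175.5051°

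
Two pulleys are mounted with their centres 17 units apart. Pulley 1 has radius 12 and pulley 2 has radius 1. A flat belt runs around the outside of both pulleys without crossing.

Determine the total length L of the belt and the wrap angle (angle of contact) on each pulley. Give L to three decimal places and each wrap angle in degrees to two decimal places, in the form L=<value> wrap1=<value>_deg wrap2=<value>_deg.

open belt: β = asin((r2−r1)/C) = asin(-11/17) = -40.3202°
wrap1 = π − 2β = 260.6404°
wrap2 = π + 2β = 99.3596°
tangent length = C·cosβ = 12.9615
L = r1·wrap1 + r2·wrap2 + 2·C·cosβ = 12·4.5490 + 1·1.7342 + 2·12.9615 = 82.2455

L=82.246 wrap1=260.64_deg wrap2=99.36_deg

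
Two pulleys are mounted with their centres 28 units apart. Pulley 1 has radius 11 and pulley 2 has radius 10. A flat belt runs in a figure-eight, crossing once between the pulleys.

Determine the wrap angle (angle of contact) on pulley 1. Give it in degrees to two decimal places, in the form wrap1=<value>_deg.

crossed belt: β = asin((r1+r2)/C) = asin(21/28) = 48.5904°
wrap1 = wrap2 = π + 2β = 277.1808°

wrap1=277.18_deg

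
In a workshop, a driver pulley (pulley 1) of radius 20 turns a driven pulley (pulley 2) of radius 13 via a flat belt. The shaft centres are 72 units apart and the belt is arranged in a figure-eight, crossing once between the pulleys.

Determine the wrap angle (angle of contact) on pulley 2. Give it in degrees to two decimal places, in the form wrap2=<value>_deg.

crossed belt: β = asin((r1+r2)/C) = asin(33/72) = 27.2796°
wrap1 = wrap2 = π + 2β = 234.5592°

wrap2=234.56_deg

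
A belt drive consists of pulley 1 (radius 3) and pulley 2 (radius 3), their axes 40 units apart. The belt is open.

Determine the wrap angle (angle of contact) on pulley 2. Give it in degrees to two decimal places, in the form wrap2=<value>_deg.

wrap2=180.00_deg

open belt: β = asin((r2−r1)/C) = asin(0/40) = 0.0000°
wrap1 = π − 2β = 180.0000°
wrap2 = π + 2β = 180.0000°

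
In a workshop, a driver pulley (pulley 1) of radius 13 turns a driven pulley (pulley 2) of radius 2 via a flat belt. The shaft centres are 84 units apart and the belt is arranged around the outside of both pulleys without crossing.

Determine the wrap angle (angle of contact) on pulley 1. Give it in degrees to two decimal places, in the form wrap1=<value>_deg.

wrap1=195.05_deg

open belt: β = asin((r2−r1)/C) = asin(-11/84) = -7.5246°
wrap1 = π − 2β = 195.0493°
wrap2 = π + 2β = 164.9507°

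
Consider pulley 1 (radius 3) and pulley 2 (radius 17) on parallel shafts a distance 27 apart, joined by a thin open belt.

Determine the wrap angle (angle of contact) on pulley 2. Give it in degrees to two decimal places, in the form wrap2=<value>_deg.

wrap2=242.47_deg

open belt: β = asin((r2−r1)/C) = asin(14/27) = 31.2329°
wrap1 = π − 2β = 117.5341°
wrap2 = π + 2β = 242.4659°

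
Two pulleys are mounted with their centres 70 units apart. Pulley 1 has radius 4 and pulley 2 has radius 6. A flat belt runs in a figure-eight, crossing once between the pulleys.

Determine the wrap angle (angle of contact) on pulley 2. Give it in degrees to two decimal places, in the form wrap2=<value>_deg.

wrap2=196.43_deg

crossed belt: β = asin((r1+r2)/C) = asin(10/70) = 8.2132°
wrap1 = wrap2 = π + 2β = 196.4264°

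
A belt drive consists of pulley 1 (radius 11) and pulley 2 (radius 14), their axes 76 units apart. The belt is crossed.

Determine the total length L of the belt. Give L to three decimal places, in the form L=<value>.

L=238.840

crossed belt: β = asin((r1+r2)/C) = asin(25/76) = 19.2049°
wrap1 = wrap2 = π + 2β = 218.4098°
tangent length = C·cosβ = 71.7705
L = (r1+r2)·wrap + 2·C·cosβ = 25·3.8120 + 2·71.7705 = 238.8402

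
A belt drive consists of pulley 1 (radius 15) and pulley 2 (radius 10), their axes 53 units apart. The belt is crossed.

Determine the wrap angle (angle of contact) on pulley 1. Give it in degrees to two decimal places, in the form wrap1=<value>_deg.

crossed belt: β = asin((r1+r2)/C) = asin(25/53) = 28.1446°
wrap1 = wrap2 = π + 2β = 236.2892°

wrap1=236.29_deg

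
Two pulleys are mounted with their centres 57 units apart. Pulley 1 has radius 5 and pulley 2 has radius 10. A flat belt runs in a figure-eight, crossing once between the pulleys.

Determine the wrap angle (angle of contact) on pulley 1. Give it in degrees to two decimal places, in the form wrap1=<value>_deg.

wrap1=210.52_deg

crossed belt: β = asin((r1+r2)/C) = asin(15/57) = 15.2575°
wrap1 = wrap2 = π + 2β = 210.5150°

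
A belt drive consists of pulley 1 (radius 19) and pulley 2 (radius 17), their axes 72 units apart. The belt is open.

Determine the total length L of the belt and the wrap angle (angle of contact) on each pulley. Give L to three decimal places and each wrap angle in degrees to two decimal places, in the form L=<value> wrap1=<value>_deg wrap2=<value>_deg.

L=257.153 wrap1=183.18_deg wrap2=176.82_deg

open belt: β = asin((r2−r1)/C) = asin(-2/72) = -1.5918°
wrap1 = π − 2β = 183.1835°
wrap2 = π + 2β = 176.8165°
tangent length = C·cosβ = 71.9722
L = r1·wrap1 + r2·wrap2 + 2·C·cosβ = 19·3.1972 + 17·3.0860 + 2·71.9722 = 257.1529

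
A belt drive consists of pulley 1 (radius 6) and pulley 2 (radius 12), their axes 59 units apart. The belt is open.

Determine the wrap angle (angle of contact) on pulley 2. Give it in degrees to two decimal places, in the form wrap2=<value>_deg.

open belt: β = asin((r2−r1)/C) = asin(6/59) = 5.8368°
wrap1 = π − 2β = 168.3264°
wrap2 = π + 2β = 191.6736°

wrap2=191.67_deg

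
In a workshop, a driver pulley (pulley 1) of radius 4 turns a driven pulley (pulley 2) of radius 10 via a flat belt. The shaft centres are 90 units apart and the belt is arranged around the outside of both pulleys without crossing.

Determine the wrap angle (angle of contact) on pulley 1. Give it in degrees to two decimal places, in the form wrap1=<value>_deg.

open belt: β = asin((r2−r1)/C) = asin(6/90) = 3.8226°
wrap1 = π − 2β = 172.3549°
wrap2 = π + 2β = 187.6451°

wrap1=172.35_deg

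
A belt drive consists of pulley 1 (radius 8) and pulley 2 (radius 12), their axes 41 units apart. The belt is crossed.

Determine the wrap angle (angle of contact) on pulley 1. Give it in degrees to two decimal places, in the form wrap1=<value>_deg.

wrap1=238.39_deg

crossed belt: β = asin((r1+r2)/C) = asin(20/41) = 29.1964°
wrap1 = wrap2 = π + 2β = 238.3928°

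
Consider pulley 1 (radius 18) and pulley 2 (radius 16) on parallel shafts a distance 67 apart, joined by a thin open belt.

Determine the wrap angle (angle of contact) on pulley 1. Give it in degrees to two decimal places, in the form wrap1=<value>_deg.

open belt: β = asin((r2−r1)/C) = asin(-2/67) = -1.7106°
wrap1 = π − 2β = 183.4212°
wrap2 = π + 2β = 176.5788°

wrap1=183.42_deg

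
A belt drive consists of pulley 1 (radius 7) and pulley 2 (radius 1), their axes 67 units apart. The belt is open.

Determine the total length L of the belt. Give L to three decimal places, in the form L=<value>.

L=159.670

open belt: β = asin((r2−r1)/C) = asin(-6/67) = -5.1378°
wrap1 = π − 2β = 190.2757°
wrap2 = π + 2β = 169.7243°
tangent length = C·cosβ = 66.7308
L = r1·wrap1 + r2·wrap2 + 2·C·cosβ = 7·3.3209 + 1·2.9622 + 2·66.7308 = 159.6704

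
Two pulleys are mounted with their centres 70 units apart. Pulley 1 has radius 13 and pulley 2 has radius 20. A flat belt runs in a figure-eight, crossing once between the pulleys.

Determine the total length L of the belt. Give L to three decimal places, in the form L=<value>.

crossed belt: β = asin((r1+r2)/C) = asin(33/70) = 28.1271°
wrap1 = wrap2 = π + 2β = 236.2541°
tangent length = C·cosβ = 61.7333
L = (r1+r2)·wrap + 2·C·cosβ = 33·4.1234 + 2·61.7333 = 259.5392

L=259.539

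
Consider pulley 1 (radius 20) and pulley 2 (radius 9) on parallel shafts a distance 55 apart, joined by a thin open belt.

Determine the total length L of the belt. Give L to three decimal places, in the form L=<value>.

L=203.314

open belt: β = asin((r2−r1)/C) = asin(-11/55) = -11.5370°
wrap1 = π − 2β = 203.0739°
wrap2 = π + 2β = 156.9261°
tangent length = C·cosβ = 53.8888
L = r1·wrap1 + r2·wrap2 + 2·C·cosβ = 20·3.5443 + 9·2.7389 + 2·53.8888 = 203.3136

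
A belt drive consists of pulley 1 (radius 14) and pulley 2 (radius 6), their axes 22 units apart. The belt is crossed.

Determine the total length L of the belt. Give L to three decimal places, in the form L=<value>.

L=126.806

crossed belt: β = asin((r1+r2)/C) = asin(20/22) = 65.3800°
wrap1 = wrap2 = π + 2β = 310.7600°
tangent length = C·cosβ = 9.1652
L = (r1+r2)·wrap + 2·C·cosβ = 20·5.4238 + 2·9.1652 = 126.8060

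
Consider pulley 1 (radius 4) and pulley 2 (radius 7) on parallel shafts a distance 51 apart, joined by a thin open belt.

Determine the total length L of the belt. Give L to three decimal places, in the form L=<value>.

open belt: β = asin((r2−r1)/C) = asin(3/51) = 3.3723°
wrap1 = π − 2β = 173.2554°
wrap2 = π + 2β = 186.7446°
tangent length = C·cosβ = 50.9117
L = r1·wrap1 + r2·wrap2 + 2·C·cosβ = 4·3.0239 + 7·3.2593 + 2·50.9117 = 136.7340

L=136.734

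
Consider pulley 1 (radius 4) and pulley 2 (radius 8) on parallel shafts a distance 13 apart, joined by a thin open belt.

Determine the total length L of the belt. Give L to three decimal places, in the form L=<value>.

L=64.940

open belt: β = asin((r2−r1)/C) = asin(4/13) = 17.9202°
wrap1 = π − 2β = 144.1596°
wrap2 = π + 2β = 215.8404°
tangent length = C·cosβ = 12.3693
L = r1·wrap1 + r2·wrap2 + 2·C·cosβ = 4·2.5161 + 8·3.7671 + 2·12.3693 = 64.9399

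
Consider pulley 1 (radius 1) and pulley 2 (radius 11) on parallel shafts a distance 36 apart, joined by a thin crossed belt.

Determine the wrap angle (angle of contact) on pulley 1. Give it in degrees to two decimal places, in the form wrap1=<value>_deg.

crossed belt: β = asin((r1+r2)/C) = asin(12/36) = 19.4712°
wrap1 = wrap2 = π + 2β = 218.9424°

wrap1=218.94_deg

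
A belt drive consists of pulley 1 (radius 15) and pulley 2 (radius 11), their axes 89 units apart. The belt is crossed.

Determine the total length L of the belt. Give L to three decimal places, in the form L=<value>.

crossed belt: β = asin((r1+r2)/C) = asin(26/89) = 16.9858°
wrap1 = wrap2 = π + 2β = 213.9716°
tangent length = C·cosβ = 85.1176
L = (r1+r2)·wrap + 2·C·cosβ = 26·3.7345 + 2·85.1176 = 267.3324

L=267.332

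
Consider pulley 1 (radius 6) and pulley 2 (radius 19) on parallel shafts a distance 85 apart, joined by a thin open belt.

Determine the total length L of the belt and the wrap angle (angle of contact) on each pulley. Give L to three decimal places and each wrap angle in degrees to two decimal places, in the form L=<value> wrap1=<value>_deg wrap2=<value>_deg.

open belt: β = asin((r2−r1)/C) = asin(13/85) = 8.7974°
wrap1 = π − 2β = 162.4052°
wrap2 = π + 2β = 197.5948°
tangent length = C·cosβ = 84.0000
L = r1·wrap1 + r2·wrap2 + 2·C·cosβ = 6·2.8345 + 19·3.4487 + 2·84.0000 = 250.5320

L=250.532 wrap1=162.41_deg wrap2=197.59_deg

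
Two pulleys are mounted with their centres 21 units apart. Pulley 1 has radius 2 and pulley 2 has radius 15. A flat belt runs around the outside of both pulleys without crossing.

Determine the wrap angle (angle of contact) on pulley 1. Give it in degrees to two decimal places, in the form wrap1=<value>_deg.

wrap1=103.51_deg

open belt: β = asin((r2−r1)/C) = asin(13/21) = 38.2466°
wrap1 = π − 2β = 103.5068°
wrap2 = π + 2β = 256.4932°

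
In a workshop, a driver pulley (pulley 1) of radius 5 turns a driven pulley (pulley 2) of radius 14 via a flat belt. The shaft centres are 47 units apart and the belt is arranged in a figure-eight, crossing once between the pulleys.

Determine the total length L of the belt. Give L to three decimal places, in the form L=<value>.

crossed belt: β = asin((r1+r2)/C) = asin(19/47) = 23.8445°
wrap1 = wrap2 = π + 2β = 227.6889°
tangent length = C·cosβ = 42.9884
L = (r1+r2)·wrap + 2·C·cosβ = 19·3.9739 + 2·42.9884 = 161.4813

L=161.481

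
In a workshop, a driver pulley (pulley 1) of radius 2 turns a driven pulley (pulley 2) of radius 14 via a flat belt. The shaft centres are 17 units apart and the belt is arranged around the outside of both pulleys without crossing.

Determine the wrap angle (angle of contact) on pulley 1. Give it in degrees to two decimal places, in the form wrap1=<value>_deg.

wrap1=90.20_deg

open belt: β = asin((r2−r1)/C) = asin(12/17) = 44.9009°
wrap1 = π − 2β = 90.1983°
wrap2 = π + 2β = 269.8017°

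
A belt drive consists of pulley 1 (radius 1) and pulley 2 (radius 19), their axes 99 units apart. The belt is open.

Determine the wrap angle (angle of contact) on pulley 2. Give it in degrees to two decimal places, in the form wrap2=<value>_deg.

wrap2=200.95_deg

open belt: β = asin((r2−r1)/C) = asin(18/99) = 10.4757°
wrap1 = π − 2β = 159.0486°
wrap2 = π + 2β = 200.9514°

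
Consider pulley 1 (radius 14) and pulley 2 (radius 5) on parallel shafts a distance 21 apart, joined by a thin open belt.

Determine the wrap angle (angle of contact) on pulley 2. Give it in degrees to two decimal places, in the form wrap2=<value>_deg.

open belt: β = asin((r2−r1)/C) = asin(-9/21) = -25.3769°
wrap1 = π − 2β = 230.7539°
wrap2 = π + 2β = 129.2461°

wrap2=129.25_deg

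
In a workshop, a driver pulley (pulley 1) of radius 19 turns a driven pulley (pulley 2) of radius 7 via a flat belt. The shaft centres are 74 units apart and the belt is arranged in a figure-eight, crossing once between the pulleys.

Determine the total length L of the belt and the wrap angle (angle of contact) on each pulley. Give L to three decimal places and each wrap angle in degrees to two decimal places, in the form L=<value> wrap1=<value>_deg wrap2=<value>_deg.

L=238.914 wrap1=221.14_deg wrap2=221.14_deg

crossed belt: β = asin((r1+r2)/C) = asin(26/74) = 20.5700°
wrap1 = wrap2 = π + 2β = 221.1400°
tangent length = C·cosβ = 69.2820
L = (r1+r2)·wrap + 2·C·cosβ = 26·3.8596 + 2·69.2820 = 238.9142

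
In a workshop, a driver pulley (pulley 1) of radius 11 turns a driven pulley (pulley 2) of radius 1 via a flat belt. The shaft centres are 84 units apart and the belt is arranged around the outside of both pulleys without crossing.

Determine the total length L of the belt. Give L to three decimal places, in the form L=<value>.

open belt: β = asin((r2−r1)/C) = asin(-10/84) = -6.8371°
wrap1 = π − 2β = 193.6743°
wrap2 = π + 2β = 166.3257°
tangent length = C·cosβ = 83.4026
L = r1·wrap1 + r2·wrap2 + 2·C·cosβ = 11·3.3803 + 1·2.9029 + 2·83.4026 = 206.8910

L=206.891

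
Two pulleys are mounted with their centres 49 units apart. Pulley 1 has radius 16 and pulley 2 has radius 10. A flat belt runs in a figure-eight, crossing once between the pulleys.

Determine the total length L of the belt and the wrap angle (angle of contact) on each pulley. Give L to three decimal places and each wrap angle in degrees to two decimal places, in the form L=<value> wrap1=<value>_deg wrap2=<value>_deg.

crossed belt: β = asin((r1+r2)/C) = asin(26/49) = 32.0468°
wrap1 = wrap2 = π + 2β = 244.0937°
tangent length = C·cosβ = 41.5331
L = (r1+r2)·wrap + 2·C·cosβ = 26·4.2602 + 2·41.5331 = 193.8324

L=193.832 wrap1=244.09_deg wrap2=244.09_deg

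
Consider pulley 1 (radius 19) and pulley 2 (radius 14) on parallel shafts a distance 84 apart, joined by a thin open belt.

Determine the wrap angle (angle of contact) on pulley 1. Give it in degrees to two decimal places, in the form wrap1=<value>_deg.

open belt: β = asin((r2−r1)/C) = asin(-5/84) = -3.4125°
wrap1 = π − 2β = 186.8250°
wrap2 = π + 2β = 173.1750°

wrap1=186.82_deg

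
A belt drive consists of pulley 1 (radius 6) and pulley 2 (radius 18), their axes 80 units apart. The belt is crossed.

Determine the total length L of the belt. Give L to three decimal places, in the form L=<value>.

crossed belt: β = asin((r1+r2)/C) = asin(24/80) = 17.4576°
wrap1 = wrap2 = π + 2β = 214.9152°
tangent length = C·cosβ = 76.3151
L = (r1+r2)·wrap + 2·C·cosβ = 24·3.7510 + 2·76.3151 = 242.6537

L=242.654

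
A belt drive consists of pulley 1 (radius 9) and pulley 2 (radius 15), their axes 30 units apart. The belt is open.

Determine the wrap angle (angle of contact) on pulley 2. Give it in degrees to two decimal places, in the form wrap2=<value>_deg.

wrap2=203.07_deg

open belt: β = asin((r2−r1)/C) = asin(6/30) = 11.5370°
wrap1 = π − 2β = 156.9261°
wrap2 = π + 2β = 203.0739°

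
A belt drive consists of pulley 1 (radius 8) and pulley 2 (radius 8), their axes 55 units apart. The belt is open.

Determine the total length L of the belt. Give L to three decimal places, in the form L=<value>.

L=160.265

open belt: β = asin((r2−r1)/C) = asin(0/55) = 0.0000°
wrap1 = π − 2β = 180.0000°
wrap2 = π + 2β = 180.0000°
tangent length = C·cosβ = 55.0000
L = r1·wrap1 + r2·wrap2 + 2·C·cosβ = 8·3.1416 + 8·3.1416 + 2·55.0000 = 160.2655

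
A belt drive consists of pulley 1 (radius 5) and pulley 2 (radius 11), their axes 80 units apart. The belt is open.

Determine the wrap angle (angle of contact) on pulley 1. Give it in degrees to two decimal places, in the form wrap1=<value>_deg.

open belt: β = asin((r2−r1)/C) = asin(6/80) = 4.3012°
wrap1 = π − 2β = 171.3976°
wrap2 = π + 2β = 188.6024°

wrap1=171.40_deg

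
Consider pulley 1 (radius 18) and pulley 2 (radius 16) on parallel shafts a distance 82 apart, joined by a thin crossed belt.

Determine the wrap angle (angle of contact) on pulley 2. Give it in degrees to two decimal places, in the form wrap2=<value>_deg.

crossed belt: β = asin((r1+r2)/C) = asin(34/82) = 24.4963°
wrap1 = wrap2 = π + 2β = 228.9926°

wrap2=228.99_deg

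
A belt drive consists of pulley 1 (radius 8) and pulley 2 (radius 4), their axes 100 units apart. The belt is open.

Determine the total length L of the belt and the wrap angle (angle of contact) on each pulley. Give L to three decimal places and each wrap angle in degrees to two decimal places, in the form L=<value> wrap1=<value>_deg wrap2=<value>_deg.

L=237.859 wrap1=184.58_deg wrap2=175.42_deg

open belt: β = asin((r2−r1)/C) = asin(-4/100) = -2.2924°
wrap1 = π − 2β = 184.5849°
wrap2 = π + 2β = 175.4151°
tangent length = C·cosβ = 99.9200
L = r1·wrap1 + r2·wrap2 + 2·C·cosβ = 8·3.2216 + 4·3.0616 + 2·99.9200 = 237.8591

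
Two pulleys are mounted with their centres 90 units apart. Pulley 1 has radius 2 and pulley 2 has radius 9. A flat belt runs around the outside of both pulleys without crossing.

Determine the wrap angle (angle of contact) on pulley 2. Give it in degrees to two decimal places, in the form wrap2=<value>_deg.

open belt: β = asin((r2−r1)/C) = asin(7/90) = 4.4608°
wrap1 = π − 2β = 171.0783°
wrap2 = π + 2β = 188.9217°

wrap2=188.92_deg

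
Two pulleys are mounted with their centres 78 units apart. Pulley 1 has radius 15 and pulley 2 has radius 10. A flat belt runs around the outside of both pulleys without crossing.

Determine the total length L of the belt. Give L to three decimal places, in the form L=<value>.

open belt: β = asin((r2−r1)/C) = asin(-5/78) = -3.6753°
wrap1 = π − 2β = 187.3507°
wrap2 = π + 2β = 172.6493°
tangent length = C·cosβ = 77.8396
L = r1·wrap1 + r2·wrap2 + 2·C·cosβ = 15·3.2699 + 10·3.0133 + 2·77.8396 = 234.8604

L=234.860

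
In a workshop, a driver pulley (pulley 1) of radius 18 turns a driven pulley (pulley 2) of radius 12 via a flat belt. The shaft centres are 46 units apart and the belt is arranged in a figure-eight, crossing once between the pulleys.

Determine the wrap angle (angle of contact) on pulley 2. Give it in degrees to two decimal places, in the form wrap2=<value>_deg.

wrap2=261.41_deg

crossed belt: β = asin((r1+r2)/C) = asin(30/46) = 40.7057°
wrap1 = wrap2 = π + 2β = 261.4114°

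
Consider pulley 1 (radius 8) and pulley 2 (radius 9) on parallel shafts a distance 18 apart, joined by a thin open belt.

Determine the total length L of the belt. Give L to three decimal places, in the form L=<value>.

L=89.463

open belt: β = asin((r2−r1)/C) = asin(1/18) = 3.1847°
wrap1 = π − 2β = 173.6305°
wrap2 = π + 2β = 186.3695°
tangent length = C·cosβ = 17.9722
L = r1·wrap1 + r2·wrap2 + 2·C·cosβ = 8·3.0304 + 9·3.2528 + 2·17.9722 = 89.4626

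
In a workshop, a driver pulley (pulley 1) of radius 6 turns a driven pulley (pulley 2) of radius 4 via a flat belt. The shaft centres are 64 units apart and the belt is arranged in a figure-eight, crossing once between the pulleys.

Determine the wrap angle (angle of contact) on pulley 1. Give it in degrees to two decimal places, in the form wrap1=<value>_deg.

crossed belt: β = asin((r1+r2)/C) = asin(10/64) = 8.9893°
wrap1 = wrap2 = π + 2β = 197.9786°

wrap1=197.98_deg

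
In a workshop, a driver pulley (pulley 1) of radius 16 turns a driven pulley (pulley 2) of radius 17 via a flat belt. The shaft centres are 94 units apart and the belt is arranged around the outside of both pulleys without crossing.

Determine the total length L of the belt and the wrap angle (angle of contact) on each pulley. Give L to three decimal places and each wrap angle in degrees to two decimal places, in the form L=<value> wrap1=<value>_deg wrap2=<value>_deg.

L=291.683 wrap1=178.78_deg wrap2=181.22_deg

open belt: β = asin((r2−r1)/C) = asin(1/94) = 0.6095°
wrap1 = π − 2β = 178.7809°
wrap2 = π + 2β = 181.2191°
tangent length = C·cosβ = 93.9947
L = r1·wrap1 + r2·wrap2 + 2·C·cosβ = 16·3.1203 + 17·3.1629 + 2·93.9947 = 291.6832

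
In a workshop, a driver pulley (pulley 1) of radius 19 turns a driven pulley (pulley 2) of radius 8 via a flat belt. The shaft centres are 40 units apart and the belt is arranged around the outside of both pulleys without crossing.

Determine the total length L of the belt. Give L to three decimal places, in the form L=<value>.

L=167.868

open belt: β = asin((r2−r1)/C) = asin(-11/40) = -15.9620°
wrap1 = π − 2β = 211.9240°
wrap2 = π + 2β = 148.0760°
tangent length = C·cosβ = 38.4578
L = r1·wrap1 + r2·wrap2 + 2·C·cosβ = 19·3.6988 + 8·2.5844 + 2·38.4578 = 167.8675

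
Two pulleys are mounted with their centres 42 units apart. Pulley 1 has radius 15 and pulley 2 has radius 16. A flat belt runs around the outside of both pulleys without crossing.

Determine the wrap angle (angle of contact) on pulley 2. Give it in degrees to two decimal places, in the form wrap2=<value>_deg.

wrap2=182.73_deg

open belt: β = asin((r2−r1)/C) = asin(1/42) = 1.3643°
wrap1 = π − 2β = 177.2714°
wrap2 = π + 2β = 182.7286°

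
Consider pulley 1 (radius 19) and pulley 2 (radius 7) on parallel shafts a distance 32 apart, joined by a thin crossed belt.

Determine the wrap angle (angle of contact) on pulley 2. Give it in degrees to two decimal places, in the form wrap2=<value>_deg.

wrap2=288.68_deg

crossed belt: β = asin((r1+r2)/C) = asin(26/32) = 54.3409°
wrap1 = wrap2 = π + 2β = 288.6818°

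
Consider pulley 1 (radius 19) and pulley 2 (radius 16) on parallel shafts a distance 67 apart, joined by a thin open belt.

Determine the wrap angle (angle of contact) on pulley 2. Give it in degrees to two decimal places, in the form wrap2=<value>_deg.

open belt: β = asin((r2−r1)/C) = asin(-3/67) = -2.5663°
wrap1 = π − 2β = 185.1327°
wrap2 = π + 2β = 174.8673°

wrap2=174.87_deg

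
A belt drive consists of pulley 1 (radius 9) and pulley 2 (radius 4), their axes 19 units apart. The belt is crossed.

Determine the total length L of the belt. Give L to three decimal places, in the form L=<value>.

L=88.145

crossed belt: β = asin((r1+r2)/C) = asin(13/19) = 43.1736°
wrap1 = wrap2 = π + 2β = 266.3471°
tangent length = C·cosβ = 13.8564
L = (r1+r2)·wrap + 2·C·cosβ = 13·4.6486 + 2·13.8564 = 88.1451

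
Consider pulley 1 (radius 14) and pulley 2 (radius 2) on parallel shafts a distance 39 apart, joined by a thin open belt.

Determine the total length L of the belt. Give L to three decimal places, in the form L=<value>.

open belt: β = asin((r2−r1)/C) = asin(-12/39) = -17.9202°
wrap1 = π − 2β = 215.8404°
wrap2 = π + 2β = 144.1596°
tangent length = C·cosβ = 37.1080
L = r1·wrap1 + r2·wrap2 + 2·C·cosβ = 14·3.7671 + 2·2.5161 + 2·37.1080 = 131.9878

L=131.988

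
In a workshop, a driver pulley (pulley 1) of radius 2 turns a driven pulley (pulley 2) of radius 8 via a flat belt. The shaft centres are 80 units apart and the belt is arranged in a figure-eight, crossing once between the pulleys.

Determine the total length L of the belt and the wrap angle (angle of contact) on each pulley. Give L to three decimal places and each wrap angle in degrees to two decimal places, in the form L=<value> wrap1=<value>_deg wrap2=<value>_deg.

L=192.668 wrap1=194.36_deg wrap2=194.36_deg

crossed belt: β = asin((r1+r2)/C) = asin(10/80) = 7.1808°
wrap1 = wrap2 = π + 2β = 194.3615°
tangent length = C·cosβ = 79.3725
L = (r1+r2)·wrap + 2·C·cosβ = 10·3.3922 + 2·79.3725 = 192.6676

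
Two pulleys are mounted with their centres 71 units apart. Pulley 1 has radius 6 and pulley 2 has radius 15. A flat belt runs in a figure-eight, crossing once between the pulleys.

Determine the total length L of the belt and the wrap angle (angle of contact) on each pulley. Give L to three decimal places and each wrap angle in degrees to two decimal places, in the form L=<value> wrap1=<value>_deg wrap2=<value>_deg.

crossed belt: β = asin((r1+r2)/C) = asin(21/71) = 17.2040°
wrap1 = wrap2 = π + 2β = 214.4080°
tangent length = C·cosβ = 67.8233
L = (r1+r2)·wrap + 2·C·cosβ = 21·3.7421 + 2·67.8233 = 214.2312

L=214.231 wrap1=214.41_deg wrap2=214.41_deg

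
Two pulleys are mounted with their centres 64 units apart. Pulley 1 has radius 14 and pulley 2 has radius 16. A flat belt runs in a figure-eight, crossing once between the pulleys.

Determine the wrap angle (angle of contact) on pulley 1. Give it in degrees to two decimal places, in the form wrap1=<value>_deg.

crossed belt: β = asin((r1+r2)/C) = asin(30/64) = 27.9532°
wrap1 = wrap2 = π + 2β = 235.9064°

wrap1=235.91_deg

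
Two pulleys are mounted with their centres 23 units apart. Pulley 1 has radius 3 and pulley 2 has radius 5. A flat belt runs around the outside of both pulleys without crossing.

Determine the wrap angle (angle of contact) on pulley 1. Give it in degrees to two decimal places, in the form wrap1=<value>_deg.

open belt: β = asin((r2−r1)/C) = asin(2/23) = 4.9885°
wrap1 = π − 2β = 170.0229°
wrap2 = π + 2β = 189.9771°

wrap1=170.02_deg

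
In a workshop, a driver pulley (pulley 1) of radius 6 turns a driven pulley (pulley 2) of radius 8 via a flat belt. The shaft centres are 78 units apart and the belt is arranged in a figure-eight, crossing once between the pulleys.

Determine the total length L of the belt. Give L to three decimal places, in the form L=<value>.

L=202.502

crossed belt: β = asin((r1+r2)/C) = asin(14/78) = 10.3399°
wrap1 = wrap2 = π + 2β = 200.6798°
tangent length = C·cosβ = 76.7333
L = (r1+r2)·wrap + 2·C·cosβ = 14·3.5025 + 2·76.7333 = 202.5019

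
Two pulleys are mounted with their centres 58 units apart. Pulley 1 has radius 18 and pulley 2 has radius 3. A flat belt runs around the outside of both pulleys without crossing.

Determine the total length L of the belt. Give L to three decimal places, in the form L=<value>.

open belt: β = asin((r2−r1)/C) = asin(-15/58) = -14.9882°
wrap1 = π − 2β = 209.9765°
wrap2 = π + 2β = 150.0235°
tangent length = C·cosβ = 56.0268
L = r1·wrap1 + r2·wrap2 + 2·C·cosβ = 18·3.6648 + 3·2.6184 + 2·56.0268 = 185.8748

L=185.875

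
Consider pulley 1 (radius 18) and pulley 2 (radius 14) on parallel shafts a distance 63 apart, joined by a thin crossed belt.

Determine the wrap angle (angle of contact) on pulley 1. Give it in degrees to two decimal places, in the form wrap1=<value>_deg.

wrap1=241.05_deg

crossed belt: β = asin((r1+r2)/C) = asin(32/63) = 30.5265°
wrap1 = wrap2 = π + 2β = 241.0530°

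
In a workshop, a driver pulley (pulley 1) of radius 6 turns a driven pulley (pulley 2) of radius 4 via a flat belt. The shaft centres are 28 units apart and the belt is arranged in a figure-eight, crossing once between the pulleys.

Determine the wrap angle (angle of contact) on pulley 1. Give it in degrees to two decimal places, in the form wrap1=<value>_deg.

crossed belt: β = asin((r1+r2)/C) = asin(10/28) = 20.9248°
wrap1 = wrap2 = π + 2β = 221.8497°

wrap1=221.85_deg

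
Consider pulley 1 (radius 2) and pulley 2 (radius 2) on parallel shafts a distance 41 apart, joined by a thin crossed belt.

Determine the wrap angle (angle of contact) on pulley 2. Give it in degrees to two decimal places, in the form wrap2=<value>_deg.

crossed belt: β = asin((r1+r2)/C) = asin(4/41) = 5.5987°
wrap1 = wrap2 = π + 2β = 191.1975°

wrap2=191.20_deg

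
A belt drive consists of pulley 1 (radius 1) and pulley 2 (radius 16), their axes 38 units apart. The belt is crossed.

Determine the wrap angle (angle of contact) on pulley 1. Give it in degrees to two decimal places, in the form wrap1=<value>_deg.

crossed belt: β = asin((r1+r2)/C) = asin(17/38) = 26.5750°
wrap1 = wrap2 = π + 2β = 233.1499°

wrap1=233.15_deg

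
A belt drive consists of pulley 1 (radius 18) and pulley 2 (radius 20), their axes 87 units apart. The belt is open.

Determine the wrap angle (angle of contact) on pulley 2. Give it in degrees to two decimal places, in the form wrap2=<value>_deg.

open belt: β = asin((r2−r1)/C) = asin(2/87) = 1.3173°
wrap1 = π − 2β = 177.3655°
wrap2 = π + 2β = 182.6345°

wrap2=182.63_deg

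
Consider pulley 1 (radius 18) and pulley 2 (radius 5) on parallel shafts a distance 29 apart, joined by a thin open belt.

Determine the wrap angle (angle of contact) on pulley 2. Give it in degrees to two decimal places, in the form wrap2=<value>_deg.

wrap2=126.73_deg

open belt: β = asin((r2−r1)/C) = asin(-13/29) = -26.6331°
wrap1 = π − 2β = 233.2662°
wrap2 = π + 2β = 126.7338°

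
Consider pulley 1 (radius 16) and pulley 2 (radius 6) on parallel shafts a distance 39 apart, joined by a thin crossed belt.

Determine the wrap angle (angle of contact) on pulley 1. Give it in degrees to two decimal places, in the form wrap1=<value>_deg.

crossed belt: β = asin((r1+r2)/C) = asin(22/39) = 34.3400°
wrap1 = wrap2 = π + 2β = 248.6800°

wrap1=248.68_deg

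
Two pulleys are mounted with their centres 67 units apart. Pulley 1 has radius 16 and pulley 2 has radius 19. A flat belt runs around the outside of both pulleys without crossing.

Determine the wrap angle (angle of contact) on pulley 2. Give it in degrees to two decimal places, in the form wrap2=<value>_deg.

wrap2=185.13_deg

open belt: β = asin((r2−r1)/C) = asin(3/67) = 2.5663°
wrap1 = π − 2β = 174.8673°
wrap2 = π + 2β = 185.1327°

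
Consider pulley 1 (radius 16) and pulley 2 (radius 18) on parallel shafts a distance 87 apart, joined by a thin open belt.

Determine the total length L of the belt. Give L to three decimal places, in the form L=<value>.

open belt: β = asin((r2−r1)/C) = asin(2/87) = 1.3173°
wrap1 = π − 2β = 177.3655°
wrap2 = π + 2β = 182.6345°
tangent length = C·cosβ = 86.9770
L = r1·wrap1 + r2·wrap2 + 2·C·cosβ = 16·3.0956 + 18·3.1876 + 2·86.9770 = 280.8601

L=280.860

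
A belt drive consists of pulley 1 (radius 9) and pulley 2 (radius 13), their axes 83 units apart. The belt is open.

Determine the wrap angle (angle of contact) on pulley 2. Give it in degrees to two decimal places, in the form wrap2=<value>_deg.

open belt: β = asin((r2−r1)/C) = asin(4/83) = 2.7623°
wrap1 = π − 2β = 174.4754°
wrap2 = π + 2β = 185.5246°

wrap2=185.52_deg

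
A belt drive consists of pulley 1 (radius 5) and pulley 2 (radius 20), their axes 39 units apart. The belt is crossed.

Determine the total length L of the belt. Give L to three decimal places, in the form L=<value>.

crossed belt: β = asin((r1+r2)/C) = asin(25/39) = 39.8683°
wrap1 = wrap2 = π + 2β = 259.7367°
tangent length = C·cosβ = 29.9333
L = (r1+r2)·wrap + 2·C·cosβ = 25·4.5333 + 2·29.9333 = 173.1980

L=173.198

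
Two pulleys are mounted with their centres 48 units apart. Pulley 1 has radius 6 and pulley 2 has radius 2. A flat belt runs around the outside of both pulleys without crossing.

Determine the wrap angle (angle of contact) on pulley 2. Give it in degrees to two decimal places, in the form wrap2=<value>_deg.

wrap2=170.44_deg

open belt: β = asin((r2−r1)/C) = asin(-4/48) = -4.7802°
wrap1 = π − 2β = 189.5604°
wrap2 = π + 2β = 170.4396°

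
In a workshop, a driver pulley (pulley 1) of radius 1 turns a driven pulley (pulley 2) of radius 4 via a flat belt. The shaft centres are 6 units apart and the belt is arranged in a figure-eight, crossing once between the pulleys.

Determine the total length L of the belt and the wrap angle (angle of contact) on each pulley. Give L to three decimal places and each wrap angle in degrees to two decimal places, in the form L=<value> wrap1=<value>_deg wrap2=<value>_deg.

L=32.192 wrap1=292.89_deg wrap2=292.89_deg

crossed belt: β = asin((r1+r2)/C) = asin(5/6) = 56.4427°
wrap1 = wrap2 = π + 2β = 292.8854°
tangent length = C·cosβ = 3.3166
L = (r1+r2)·wrap + 2·C·cosβ = 5·5.1118 + 2·3.3166 = 32.1923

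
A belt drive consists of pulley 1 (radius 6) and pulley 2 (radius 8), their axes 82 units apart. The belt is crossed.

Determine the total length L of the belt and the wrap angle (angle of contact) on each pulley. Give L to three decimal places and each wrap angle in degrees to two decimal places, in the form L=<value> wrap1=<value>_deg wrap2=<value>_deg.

crossed belt: β = asin((r1+r2)/C) = asin(14/82) = 9.8304°
wrap1 = wrap2 = π + 2β = 199.6607°
tangent length = C·cosβ = 80.7960
L = (r1+r2)·wrap + 2·C·cosβ = 14·3.4847 + 2·80.7960 = 210.3784

L=210.378 wrap1=199.66_deg wrap2=199.66_deg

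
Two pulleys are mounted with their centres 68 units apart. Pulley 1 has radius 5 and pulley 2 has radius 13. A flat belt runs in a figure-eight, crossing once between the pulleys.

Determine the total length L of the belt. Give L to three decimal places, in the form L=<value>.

L=197.342

crossed belt: β = asin((r1+r2)/C) = asin(18/68) = 15.3495°
wrap1 = wrap2 = π + 2β = 210.6990°
tangent length = C·cosβ = 65.5744
L = (r1+r2)·wrap + 2·C·cosβ = 18·3.6774 + 2·65.5744 = 197.3418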